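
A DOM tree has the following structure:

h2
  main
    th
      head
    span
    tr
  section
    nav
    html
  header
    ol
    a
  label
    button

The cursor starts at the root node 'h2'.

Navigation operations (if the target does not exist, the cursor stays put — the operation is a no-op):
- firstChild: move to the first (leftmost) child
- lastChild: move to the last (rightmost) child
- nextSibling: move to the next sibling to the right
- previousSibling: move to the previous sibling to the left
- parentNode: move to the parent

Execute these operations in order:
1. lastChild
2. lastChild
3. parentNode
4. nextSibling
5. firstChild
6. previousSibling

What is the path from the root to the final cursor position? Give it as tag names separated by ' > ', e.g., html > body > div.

Answer: h2 > label > button

Derivation:
After 1 (lastChild): label
After 2 (lastChild): button
After 3 (parentNode): label
After 4 (nextSibling): label (no-op, stayed)
After 5 (firstChild): button
After 6 (previousSibling): button (no-op, stayed)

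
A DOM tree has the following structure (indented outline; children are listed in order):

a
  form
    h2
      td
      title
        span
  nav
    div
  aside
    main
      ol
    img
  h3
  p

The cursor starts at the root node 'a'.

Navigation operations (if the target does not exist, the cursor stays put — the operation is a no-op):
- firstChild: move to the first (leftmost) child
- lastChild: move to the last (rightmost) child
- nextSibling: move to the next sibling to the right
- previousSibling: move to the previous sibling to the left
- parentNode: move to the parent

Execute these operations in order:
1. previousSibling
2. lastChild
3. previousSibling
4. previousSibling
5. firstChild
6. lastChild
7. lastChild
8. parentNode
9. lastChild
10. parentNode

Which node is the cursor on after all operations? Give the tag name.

Answer: main

Derivation:
After 1 (previousSibling): a (no-op, stayed)
After 2 (lastChild): p
After 3 (previousSibling): h3
After 4 (previousSibling): aside
After 5 (firstChild): main
After 6 (lastChild): ol
After 7 (lastChild): ol (no-op, stayed)
After 8 (parentNode): main
After 9 (lastChild): ol
After 10 (parentNode): main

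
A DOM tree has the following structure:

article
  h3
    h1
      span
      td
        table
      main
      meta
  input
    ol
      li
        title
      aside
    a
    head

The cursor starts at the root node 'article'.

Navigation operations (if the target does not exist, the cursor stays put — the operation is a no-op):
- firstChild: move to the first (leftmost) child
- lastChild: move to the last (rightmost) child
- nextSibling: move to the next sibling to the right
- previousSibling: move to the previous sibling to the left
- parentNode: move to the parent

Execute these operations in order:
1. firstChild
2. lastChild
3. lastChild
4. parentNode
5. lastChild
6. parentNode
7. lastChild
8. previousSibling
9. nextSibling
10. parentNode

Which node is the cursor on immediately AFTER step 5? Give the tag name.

Answer: meta

Derivation:
After 1 (firstChild): h3
After 2 (lastChild): h1
After 3 (lastChild): meta
After 4 (parentNode): h1
After 5 (lastChild): meta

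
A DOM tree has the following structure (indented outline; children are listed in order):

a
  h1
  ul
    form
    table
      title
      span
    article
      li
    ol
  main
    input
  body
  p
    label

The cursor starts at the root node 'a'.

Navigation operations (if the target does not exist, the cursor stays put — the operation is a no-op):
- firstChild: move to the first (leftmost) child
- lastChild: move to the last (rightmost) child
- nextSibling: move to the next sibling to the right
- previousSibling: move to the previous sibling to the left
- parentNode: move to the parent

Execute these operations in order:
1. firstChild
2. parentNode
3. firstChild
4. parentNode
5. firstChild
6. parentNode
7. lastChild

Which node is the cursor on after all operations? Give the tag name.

After 1 (firstChild): h1
After 2 (parentNode): a
After 3 (firstChild): h1
After 4 (parentNode): a
After 5 (firstChild): h1
After 6 (parentNode): a
After 7 (lastChild): p

Answer: p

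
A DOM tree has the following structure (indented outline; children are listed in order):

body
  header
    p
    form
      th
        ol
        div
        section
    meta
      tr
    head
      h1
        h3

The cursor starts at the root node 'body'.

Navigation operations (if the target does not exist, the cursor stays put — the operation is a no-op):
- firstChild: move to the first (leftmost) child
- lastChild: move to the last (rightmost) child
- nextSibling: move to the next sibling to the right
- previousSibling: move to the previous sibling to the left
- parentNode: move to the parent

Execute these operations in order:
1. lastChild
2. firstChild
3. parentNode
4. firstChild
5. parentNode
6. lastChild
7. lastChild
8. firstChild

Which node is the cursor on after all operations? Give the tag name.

Answer: h3

Derivation:
After 1 (lastChild): header
After 2 (firstChild): p
After 3 (parentNode): header
After 4 (firstChild): p
After 5 (parentNode): header
After 6 (lastChild): head
After 7 (lastChild): h1
After 8 (firstChild): h3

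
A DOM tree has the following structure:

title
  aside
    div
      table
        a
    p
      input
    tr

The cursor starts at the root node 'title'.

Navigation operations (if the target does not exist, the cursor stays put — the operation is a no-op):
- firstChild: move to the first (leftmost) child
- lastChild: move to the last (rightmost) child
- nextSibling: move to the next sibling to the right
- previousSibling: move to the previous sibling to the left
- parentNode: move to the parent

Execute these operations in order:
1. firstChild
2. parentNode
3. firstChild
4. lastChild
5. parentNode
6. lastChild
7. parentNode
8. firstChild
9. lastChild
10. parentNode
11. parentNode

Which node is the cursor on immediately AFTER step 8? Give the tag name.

Answer: div

Derivation:
After 1 (firstChild): aside
After 2 (parentNode): title
After 3 (firstChild): aside
After 4 (lastChild): tr
After 5 (parentNode): aside
After 6 (lastChild): tr
After 7 (parentNode): aside
After 8 (firstChild): div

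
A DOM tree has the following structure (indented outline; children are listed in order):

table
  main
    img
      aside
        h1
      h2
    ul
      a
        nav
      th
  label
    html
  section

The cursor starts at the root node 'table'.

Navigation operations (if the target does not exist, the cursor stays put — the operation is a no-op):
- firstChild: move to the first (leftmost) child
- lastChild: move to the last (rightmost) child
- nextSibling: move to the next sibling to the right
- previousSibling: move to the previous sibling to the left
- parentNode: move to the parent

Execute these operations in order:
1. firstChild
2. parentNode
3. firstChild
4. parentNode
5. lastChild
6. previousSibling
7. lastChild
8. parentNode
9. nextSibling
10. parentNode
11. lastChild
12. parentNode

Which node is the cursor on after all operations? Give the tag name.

After 1 (firstChild): main
After 2 (parentNode): table
After 3 (firstChild): main
After 4 (parentNode): table
After 5 (lastChild): section
After 6 (previousSibling): label
After 7 (lastChild): html
After 8 (parentNode): label
After 9 (nextSibling): section
After 10 (parentNode): table
After 11 (lastChild): section
After 12 (parentNode): table

Answer: table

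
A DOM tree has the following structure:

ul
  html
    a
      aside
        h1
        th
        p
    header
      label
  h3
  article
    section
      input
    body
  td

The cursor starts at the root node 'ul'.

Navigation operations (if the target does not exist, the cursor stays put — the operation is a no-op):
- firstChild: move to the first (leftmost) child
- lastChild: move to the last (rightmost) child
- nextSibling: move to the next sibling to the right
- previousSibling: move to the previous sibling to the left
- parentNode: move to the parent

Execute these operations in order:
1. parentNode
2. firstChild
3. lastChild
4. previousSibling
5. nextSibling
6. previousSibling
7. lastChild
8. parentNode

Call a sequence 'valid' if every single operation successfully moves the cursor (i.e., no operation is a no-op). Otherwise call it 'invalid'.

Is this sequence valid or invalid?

Answer: invalid

Derivation:
After 1 (parentNode): ul (no-op, stayed)
After 2 (firstChild): html
After 3 (lastChild): header
After 4 (previousSibling): a
After 5 (nextSibling): header
After 6 (previousSibling): a
After 7 (lastChild): aside
After 8 (parentNode): a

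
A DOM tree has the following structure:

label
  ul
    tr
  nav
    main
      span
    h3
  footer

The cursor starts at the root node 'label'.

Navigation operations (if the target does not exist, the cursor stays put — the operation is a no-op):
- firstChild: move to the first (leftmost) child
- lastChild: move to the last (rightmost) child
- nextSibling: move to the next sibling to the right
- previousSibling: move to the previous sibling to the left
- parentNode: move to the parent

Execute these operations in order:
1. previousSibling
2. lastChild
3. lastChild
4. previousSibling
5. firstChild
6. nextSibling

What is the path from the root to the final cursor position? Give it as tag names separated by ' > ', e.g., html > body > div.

Answer: label > nav > h3

Derivation:
After 1 (previousSibling): label (no-op, stayed)
After 2 (lastChild): footer
After 3 (lastChild): footer (no-op, stayed)
After 4 (previousSibling): nav
After 5 (firstChild): main
After 6 (nextSibling): h3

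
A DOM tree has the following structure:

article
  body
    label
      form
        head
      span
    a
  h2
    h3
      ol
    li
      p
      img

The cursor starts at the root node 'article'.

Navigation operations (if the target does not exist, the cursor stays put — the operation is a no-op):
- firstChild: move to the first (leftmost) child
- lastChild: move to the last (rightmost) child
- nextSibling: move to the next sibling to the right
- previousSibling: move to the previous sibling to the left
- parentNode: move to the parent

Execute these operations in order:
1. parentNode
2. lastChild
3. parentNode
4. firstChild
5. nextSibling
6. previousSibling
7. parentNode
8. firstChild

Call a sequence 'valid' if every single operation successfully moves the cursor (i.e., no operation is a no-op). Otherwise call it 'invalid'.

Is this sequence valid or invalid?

Answer: invalid

Derivation:
After 1 (parentNode): article (no-op, stayed)
After 2 (lastChild): h2
After 3 (parentNode): article
After 4 (firstChild): body
After 5 (nextSibling): h2
After 6 (previousSibling): body
After 7 (parentNode): article
After 8 (firstChild): body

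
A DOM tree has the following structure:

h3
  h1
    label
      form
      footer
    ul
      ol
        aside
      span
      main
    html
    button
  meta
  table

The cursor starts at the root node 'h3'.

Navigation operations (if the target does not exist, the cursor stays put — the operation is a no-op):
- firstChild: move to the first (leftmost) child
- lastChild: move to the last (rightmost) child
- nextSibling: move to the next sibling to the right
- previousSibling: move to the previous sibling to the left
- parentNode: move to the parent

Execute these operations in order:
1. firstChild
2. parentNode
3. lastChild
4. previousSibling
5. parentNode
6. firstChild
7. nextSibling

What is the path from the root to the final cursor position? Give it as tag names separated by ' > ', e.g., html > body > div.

After 1 (firstChild): h1
After 2 (parentNode): h3
After 3 (lastChild): table
After 4 (previousSibling): meta
After 5 (parentNode): h3
After 6 (firstChild): h1
After 7 (nextSibling): meta

Answer: h3 > meta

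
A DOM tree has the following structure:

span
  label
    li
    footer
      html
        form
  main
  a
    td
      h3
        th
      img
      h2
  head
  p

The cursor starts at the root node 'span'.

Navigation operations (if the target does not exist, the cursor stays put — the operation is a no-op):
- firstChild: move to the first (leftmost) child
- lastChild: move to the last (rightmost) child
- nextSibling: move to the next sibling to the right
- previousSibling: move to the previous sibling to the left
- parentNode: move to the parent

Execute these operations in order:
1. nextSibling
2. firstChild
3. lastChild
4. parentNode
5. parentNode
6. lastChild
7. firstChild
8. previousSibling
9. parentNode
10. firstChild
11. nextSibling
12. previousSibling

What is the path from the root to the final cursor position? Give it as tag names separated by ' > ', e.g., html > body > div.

Answer: span > label

Derivation:
After 1 (nextSibling): span (no-op, stayed)
After 2 (firstChild): label
After 3 (lastChild): footer
After 4 (parentNode): label
After 5 (parentNode): span
After 6 (lastChild): p
After 7 (firstChild): p (no-op, stayed)
After 8 (previousSibling): head
After 9 (parentNode): span
After 10 (firstChild): label
After 11 (nextSibling): main
After 12 (previousSibling): label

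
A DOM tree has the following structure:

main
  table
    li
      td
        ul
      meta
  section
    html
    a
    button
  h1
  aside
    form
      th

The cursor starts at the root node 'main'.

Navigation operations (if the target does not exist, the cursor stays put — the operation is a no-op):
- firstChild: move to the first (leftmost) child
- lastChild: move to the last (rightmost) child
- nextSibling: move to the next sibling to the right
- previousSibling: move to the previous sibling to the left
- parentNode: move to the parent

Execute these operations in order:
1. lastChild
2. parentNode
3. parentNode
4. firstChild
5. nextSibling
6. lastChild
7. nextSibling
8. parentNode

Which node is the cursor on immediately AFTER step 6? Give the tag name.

After 1 (lastChild): aside
After 2 (parentNode): main
After 3 (parentNode): main (no-op, stayed)
After 4 (firstChild): table
After 5 (nextSibling): section
After 6 (lastChild): button

Answer: button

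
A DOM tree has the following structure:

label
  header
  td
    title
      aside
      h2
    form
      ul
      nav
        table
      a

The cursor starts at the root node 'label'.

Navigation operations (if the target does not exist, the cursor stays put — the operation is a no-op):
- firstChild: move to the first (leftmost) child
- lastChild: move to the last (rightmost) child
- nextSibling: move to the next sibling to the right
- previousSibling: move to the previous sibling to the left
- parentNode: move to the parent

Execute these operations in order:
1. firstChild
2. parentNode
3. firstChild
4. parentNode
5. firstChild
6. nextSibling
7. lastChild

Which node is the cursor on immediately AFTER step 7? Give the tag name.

After 1 (firstChild): header
After 2 (parentNode): label
After 3 (firstChild): header
After 4 (parentNode): label
After 5 (firstChild): header
After 6 (nextSibling): td
After 7 (lastChild): form

Answer: form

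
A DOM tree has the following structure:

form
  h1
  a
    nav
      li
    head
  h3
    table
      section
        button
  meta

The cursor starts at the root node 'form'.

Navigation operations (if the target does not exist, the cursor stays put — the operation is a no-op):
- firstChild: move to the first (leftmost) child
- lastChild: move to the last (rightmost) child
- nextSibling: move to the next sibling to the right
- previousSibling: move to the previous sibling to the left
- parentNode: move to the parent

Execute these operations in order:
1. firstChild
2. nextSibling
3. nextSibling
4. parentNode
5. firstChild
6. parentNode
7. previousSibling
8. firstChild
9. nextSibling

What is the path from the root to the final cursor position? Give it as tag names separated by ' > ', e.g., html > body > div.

After 1 (firstChild): h1
After 2 (nextSibling): a
After 3 (nextSibling): h3
After 4 (parentNode): form
After 5 (firstChild): h1
After 6 (parentNode): form
After 7 (previousSibling): form (no-op, stayed)
After 8 (firstChild): h1
After 9 (nextSibling): a

Answer: form > a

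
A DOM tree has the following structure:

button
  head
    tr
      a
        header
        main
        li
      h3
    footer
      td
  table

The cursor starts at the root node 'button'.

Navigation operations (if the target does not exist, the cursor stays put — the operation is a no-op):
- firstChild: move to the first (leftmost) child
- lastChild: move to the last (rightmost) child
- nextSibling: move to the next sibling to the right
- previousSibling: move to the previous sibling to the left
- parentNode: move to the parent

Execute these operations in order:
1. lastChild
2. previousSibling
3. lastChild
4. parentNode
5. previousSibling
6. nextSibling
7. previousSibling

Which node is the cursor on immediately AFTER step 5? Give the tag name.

Answer: head

Derivation:
After 1 (lastChild): table
After 2 (previousSibling): head
After 3 (lastChild): footer
After 4 (parentNode): head
After 5 (previousSibling): head (no-op, stayed)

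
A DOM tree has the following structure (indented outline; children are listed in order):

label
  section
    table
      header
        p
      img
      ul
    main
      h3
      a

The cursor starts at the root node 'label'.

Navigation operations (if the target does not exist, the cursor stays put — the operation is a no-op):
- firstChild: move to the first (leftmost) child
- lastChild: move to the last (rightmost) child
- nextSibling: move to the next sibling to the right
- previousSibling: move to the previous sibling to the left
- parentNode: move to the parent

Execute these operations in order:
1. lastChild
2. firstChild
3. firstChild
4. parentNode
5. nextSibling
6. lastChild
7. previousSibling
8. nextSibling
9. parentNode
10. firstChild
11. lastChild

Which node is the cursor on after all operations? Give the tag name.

Answer: h3

Derivation:
After 1 (lastChild): section
After 2 (firstChild): table
After 3 (firstChild): header
After 4 (parentNode): table
After 5 (nextSibling): main
After 6 (lastChild): a
After 7 (previousSibling): h3
After 8 (nextSibling): a
After 9 (parentNode): main
After 10 (firstChild): h3
After 11 (lastChild): h3 (no-op, stayed)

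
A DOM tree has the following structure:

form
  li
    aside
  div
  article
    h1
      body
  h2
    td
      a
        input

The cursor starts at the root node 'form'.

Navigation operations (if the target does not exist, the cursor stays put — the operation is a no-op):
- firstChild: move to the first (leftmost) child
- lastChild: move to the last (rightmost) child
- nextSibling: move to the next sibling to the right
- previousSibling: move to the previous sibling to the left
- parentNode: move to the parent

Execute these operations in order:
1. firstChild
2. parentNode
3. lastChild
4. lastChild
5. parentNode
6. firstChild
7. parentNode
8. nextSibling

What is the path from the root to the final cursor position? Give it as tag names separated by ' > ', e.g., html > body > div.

Answer: form > h2

Derivation:
After 1 (firstChild): li
After 2 (parentNode): form
After 3 (lastChild): h2
After 4 (lastChild): td
After 5 (parentNode): h2
After 6 (firstChild): td
After 7 (parentNode): h2
After 8 (nextSibling): h2 (no-op, stayed)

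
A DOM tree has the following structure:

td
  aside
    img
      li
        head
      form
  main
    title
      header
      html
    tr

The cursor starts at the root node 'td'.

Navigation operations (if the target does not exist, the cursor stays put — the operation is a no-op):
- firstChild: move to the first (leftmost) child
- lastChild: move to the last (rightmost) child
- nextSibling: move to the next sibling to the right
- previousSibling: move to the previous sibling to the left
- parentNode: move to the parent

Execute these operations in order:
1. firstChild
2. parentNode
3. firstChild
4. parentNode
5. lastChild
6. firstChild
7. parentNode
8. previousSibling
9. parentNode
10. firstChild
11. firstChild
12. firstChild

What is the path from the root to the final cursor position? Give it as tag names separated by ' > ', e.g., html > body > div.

Answer: td > aside > img > li

Derivation:
After 1 (firstChild): aside
After 2 (parentNode): td
After 3 (firstChild): aside
After 4 (parentNode): td
After 5 (lastChild): main
After 6 (firstChild): title
After 7 (parentNode): main
After 8 (previousSibling): aside
After 9 (parentNode): td
After 10 (firstChild): aside
After 11 (firstChild): img
After 12 (firstChild): li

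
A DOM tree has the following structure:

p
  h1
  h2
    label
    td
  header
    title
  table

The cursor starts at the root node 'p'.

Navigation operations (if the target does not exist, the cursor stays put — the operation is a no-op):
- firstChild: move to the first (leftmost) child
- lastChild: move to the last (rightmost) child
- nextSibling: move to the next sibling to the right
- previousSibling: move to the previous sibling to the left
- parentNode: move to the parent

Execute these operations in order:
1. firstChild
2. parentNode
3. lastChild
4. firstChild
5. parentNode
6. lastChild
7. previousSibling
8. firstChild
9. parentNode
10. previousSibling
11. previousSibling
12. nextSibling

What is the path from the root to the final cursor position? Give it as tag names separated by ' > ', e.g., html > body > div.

Answer: p > h2

Derivation:
After 1 (firstChild): h1
After 2 (parentNode): p
After 3 (lastChild): table
After 4 (firstChild): table (no-op, stayed)
After 5 (parentNode): p
After 6 (lastChild): table
After 7 (previousSibling): header
After 8 (firstChild): title
After 9 (parentNode): header
After 10 (previousSibling): h2
After 11 (previousSibling): h1
After 12 (nextSibling): h2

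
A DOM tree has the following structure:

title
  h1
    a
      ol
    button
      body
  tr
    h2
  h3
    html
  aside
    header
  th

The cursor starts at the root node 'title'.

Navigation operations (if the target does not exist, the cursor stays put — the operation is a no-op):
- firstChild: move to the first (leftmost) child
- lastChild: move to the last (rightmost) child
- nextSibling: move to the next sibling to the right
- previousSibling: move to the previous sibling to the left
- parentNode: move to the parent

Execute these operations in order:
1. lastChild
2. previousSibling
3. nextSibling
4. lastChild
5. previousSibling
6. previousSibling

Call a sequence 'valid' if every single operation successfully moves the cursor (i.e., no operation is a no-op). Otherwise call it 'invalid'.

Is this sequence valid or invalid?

After 1 (lastChild): th
After 2 (previousSibling): aside
After 3 (nextSibling): th
After 4 (lastChild): th (no-op, stayed)
After 5 (previousSibling): aside
After 6 (previousSibling): h3

Answer: invalid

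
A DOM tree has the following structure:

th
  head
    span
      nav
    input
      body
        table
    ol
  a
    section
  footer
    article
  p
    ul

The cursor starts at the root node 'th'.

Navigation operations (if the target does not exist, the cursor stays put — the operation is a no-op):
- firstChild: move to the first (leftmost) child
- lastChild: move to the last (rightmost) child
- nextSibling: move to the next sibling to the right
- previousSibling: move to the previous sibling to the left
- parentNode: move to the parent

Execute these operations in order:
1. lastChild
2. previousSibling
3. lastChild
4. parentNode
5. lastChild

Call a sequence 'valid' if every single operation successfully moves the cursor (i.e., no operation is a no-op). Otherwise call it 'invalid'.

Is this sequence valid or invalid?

After 1 (lastChild): p
After 2 (previousSibling): footer
After 3 (lastChild): article
After 4 (parentNode): footer
After 5 (lastChild): article

Answer: valid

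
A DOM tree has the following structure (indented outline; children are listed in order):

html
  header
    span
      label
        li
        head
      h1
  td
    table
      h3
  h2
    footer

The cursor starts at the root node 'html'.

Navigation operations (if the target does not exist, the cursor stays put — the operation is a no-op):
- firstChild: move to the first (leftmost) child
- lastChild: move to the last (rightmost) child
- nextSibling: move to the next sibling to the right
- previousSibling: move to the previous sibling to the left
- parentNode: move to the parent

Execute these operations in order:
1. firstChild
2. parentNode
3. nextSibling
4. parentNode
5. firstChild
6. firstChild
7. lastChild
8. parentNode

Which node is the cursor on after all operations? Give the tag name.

After 1 (firstChild): header
After 2 (parentNode): html
After 3 (nextSibling): html (no-op, stayed)
After 4 (parentNode): html (no-op, stayed)
After 5 (firstChild): header
After 6 (firstChild): span
After 7 (lastChild): h1
After 8 (parentNode): span

Answer: span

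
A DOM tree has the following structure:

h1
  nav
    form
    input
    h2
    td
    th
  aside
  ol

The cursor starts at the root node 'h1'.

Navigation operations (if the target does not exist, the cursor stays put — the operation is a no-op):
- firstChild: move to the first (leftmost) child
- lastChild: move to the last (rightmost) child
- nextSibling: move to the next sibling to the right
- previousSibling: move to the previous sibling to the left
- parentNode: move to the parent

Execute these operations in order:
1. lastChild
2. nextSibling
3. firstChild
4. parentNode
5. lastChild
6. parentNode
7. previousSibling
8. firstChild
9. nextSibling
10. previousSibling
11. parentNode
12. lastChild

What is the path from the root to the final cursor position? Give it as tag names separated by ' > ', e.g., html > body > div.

After 1 (lastChild): ol
After 2 (nextSibling): ol (no-op, stayed)
After 3 (firstChild): ol (no-op, stayed)
After 4 (parentNode): h1
After 5 (lastChild): ol
After 6 (parentNode): h1
After 7 (previousSibling): h1 (no-op, stayed)
After 8 (firstChild): nav
After 9 (nextSibling): aside
After 10 (previousSibling): nav
After 11 (parentNode): h1
After 12 (lastChild): ol

Answer: h1 > ol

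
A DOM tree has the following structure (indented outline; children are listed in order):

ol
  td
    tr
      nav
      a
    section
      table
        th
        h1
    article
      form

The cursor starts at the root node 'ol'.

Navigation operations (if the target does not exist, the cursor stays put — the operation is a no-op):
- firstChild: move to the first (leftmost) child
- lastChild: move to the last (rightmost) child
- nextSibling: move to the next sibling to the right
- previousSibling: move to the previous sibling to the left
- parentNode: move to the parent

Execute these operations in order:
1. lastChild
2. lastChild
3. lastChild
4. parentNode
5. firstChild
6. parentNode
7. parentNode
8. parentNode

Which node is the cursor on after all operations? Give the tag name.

After 1 (lastChild): td
After 2 (lastChild): article
After 3 (lastChild): form
After 4 (parentNode): article
After 5 (firstChild): form
After 6 (parentNode): article
After 7 (parentNode): td
After 8 (parentNode): ol

Answer: ol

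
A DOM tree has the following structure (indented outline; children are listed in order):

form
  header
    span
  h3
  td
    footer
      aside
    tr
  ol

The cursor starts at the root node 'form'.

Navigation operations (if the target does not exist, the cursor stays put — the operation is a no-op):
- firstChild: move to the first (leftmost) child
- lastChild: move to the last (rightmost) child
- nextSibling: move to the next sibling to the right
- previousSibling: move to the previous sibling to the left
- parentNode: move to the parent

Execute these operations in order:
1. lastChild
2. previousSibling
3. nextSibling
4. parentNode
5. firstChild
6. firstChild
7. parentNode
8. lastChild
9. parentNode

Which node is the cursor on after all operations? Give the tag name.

After 1 (lastChild): ol
After 2 (previousSibling): td
After 3 (nextSibling): ol
After 4 (parentNode): form
After 5 (firstChild): header
After 6 (firstChild): span
After 7 (parentNode): header
After 8 (lastChild): span
After 9 (parentNode): header

Answer: header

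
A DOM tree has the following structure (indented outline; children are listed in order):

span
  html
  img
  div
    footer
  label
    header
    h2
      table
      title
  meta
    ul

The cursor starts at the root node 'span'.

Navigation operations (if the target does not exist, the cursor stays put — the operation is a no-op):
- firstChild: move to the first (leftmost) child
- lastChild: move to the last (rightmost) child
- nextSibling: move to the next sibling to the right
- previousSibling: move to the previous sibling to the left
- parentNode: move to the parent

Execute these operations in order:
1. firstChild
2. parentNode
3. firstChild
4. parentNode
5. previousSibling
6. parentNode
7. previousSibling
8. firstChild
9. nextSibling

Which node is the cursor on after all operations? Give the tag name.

After 1 (firstChild): html
After 2 (parentNode): span
After 3 (firstChild): html
After 4 (parentNode): span
After 5 (previousSibling): span (no-op, stayed)
After 6 (parentNode): span (no-op, stayed)
After 7 (previousSibling): span (no-op, stayed)
After 8 (firstChild): html
After 9 (nextSibling): img

Answer: img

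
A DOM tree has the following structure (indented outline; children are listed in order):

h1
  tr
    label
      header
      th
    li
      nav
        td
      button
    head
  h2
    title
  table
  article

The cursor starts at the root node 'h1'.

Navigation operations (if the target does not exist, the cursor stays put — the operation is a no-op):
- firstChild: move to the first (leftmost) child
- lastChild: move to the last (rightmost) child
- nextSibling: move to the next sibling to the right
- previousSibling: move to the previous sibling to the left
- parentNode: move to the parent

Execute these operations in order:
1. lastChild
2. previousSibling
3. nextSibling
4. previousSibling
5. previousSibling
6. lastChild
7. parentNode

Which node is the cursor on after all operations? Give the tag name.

After 1 (lastChild): article
After 2 (previousSibling): table
After 3 (nextSibling): article
After 4 (previousSibling): table
After 5 (previousSibling): h2
After 6 (lastChild): title
After 7 (parentNode): h2

Answer: h2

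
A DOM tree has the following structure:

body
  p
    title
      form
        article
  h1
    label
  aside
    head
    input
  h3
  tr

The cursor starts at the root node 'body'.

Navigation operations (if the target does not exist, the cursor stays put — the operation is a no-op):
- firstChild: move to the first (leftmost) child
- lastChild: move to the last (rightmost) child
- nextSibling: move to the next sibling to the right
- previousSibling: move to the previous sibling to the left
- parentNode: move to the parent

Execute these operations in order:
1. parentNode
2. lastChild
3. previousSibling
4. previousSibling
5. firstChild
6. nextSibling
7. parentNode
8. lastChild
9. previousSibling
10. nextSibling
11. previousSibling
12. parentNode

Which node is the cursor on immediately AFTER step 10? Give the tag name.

After 1 (parentNode): body (no-op, stayed)
After 2 (lastChild): tr
After 3 (previousSibling): h3
After 4 (previousSibling): aside
After 5 (firstChild): head
After 6 (nextSibling): input
After 7 (parentNode): aside
After 8 (lastChild): input
After 9 (previousSibling): head
After 10 (nextSibling): input

Answer: input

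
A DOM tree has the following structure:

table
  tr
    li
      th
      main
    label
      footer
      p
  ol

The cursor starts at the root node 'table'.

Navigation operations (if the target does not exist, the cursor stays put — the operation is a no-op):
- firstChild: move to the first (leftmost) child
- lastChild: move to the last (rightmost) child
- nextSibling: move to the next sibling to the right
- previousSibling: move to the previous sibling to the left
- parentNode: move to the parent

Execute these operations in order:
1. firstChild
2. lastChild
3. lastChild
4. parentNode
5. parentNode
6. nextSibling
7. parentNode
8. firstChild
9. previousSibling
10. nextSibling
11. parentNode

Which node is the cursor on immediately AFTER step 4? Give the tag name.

Answer: label

Derivation:
After 1 (firstChild): tr
After 2 (lastChild): label
After 3 (lastChild): p
After 4 (parentNode): label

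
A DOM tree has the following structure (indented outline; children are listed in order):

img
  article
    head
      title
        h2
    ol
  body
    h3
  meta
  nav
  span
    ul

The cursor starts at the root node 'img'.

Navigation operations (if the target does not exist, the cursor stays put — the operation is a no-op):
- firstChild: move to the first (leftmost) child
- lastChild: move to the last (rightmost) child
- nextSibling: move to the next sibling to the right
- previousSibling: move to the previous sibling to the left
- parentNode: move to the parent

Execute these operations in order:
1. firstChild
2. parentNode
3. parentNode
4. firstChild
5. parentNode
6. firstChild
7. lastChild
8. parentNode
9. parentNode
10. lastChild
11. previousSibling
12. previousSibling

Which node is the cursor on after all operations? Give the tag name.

After 1 (firstChild): article
After 2 (parentNode): img
After 3 (parentNode): img (no-op, stayed)
After 4 (firstChild): article
After 5 (parentNode): img
After 6 (firstChild): article
After 7 (lastChild): ol
After 8 (parentNode): article
After 9 (parentNode): img
After 10 (lastChild): span
After 11 (previousSibling): nav
After 12 (previousSibling): meta

Answer: meta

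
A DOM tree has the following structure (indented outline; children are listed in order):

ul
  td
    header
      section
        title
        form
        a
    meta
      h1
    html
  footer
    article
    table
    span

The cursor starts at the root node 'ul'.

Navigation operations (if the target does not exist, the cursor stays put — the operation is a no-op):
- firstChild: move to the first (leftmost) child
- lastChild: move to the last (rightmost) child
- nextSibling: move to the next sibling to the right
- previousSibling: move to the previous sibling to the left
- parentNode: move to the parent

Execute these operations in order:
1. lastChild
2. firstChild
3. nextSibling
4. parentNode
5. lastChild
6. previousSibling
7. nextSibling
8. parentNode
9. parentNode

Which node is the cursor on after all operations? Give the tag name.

After 1 (lastChild): footer
After 2 (firstChild): article
After 3 (nextSibling): table
After 4 (parentNode): footer
After 5 (lastChild): span
After 6 (previousSibling): table
After 7 (nextSibling): span
After 8 (parentNode): footer
After 9 (parentNode): ul

Answer: ul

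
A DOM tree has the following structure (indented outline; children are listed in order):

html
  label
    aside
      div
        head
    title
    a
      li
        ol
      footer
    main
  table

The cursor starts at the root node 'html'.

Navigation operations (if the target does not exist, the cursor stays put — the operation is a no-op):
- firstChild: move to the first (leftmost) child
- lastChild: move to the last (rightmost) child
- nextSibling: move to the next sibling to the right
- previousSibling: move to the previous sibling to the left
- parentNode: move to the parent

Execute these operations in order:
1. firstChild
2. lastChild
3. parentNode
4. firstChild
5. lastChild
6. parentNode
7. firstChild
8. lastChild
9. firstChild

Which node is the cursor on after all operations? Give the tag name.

Answer: head

Derivation:
After 1 (firstChild): label
After 2 (lastChild): main
After 3 (parentNode): label
After 4 (firstChild): aside
After 5 (lastChild): div
After 6 (parentNode): aside
After 7 (firstChild): div
After 8 (lastChild): head
After 9 (firstChild): head (no-op, stayed)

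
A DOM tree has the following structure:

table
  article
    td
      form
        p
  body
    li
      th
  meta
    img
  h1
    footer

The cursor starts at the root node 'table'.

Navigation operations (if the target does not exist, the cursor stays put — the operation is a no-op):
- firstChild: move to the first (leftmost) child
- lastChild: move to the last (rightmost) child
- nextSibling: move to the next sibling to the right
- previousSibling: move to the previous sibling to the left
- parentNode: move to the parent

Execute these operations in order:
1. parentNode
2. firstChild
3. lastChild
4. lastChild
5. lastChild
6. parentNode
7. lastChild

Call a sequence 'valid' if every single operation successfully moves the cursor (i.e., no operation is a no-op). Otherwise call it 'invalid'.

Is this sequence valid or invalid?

After 1 (parentNode): table (no-op, stayed)
After 2 (firstChild): article
After 3 (lastChild): td
After 4 (lastChild): form
After 5 (lastChild): p
After 6 (parentNode): form
After 7 (lastChild): p

Answer: invalid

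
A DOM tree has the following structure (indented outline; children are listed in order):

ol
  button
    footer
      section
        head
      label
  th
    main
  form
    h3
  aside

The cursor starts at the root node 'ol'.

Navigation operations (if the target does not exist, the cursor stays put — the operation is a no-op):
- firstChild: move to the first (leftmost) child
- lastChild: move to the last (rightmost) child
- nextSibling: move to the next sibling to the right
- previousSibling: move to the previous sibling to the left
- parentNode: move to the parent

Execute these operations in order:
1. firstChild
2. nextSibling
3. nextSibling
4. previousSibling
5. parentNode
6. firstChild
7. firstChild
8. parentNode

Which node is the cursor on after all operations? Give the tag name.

After 1 (firstChild): button
After 2 (nextSibling): th
After 3 (nextSibling): form
After 4 (previousSibling): th
After 5 (parentNode): ol
After 6 (firstChild): button
After 7 (firstChild): footer
After 8 (parentNode): button

Answer: button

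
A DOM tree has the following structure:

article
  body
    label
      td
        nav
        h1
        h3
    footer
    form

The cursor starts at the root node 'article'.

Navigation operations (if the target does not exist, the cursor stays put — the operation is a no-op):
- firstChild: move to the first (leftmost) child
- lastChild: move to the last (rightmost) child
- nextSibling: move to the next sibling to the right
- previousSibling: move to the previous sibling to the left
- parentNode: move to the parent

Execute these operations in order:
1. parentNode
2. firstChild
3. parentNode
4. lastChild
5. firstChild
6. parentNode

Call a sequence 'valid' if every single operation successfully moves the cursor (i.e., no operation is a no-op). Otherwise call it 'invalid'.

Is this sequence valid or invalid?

After 1 (parentNode): article (no-op, stayed)
After 2 (firstChild): body
After 3 (parentNode): article
After 4 (lastChild): body
After 5 (firstChild): label
After 6 (parentNode): body

Answer: invalid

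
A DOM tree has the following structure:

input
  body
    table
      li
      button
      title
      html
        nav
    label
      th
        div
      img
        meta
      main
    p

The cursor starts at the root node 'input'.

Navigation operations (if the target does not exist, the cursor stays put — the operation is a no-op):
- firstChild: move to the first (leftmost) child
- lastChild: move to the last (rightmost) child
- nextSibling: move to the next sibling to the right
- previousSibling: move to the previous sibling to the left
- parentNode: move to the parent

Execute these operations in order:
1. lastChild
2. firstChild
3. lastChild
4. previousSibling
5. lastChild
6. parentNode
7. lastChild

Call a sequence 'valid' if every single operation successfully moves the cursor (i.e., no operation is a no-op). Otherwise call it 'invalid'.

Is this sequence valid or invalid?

Answer: invalid

Derivation:
After 1 (lastChild): body
After 2 (firstChild): table
After 3 (lastChild): html
After 4 (previousSibling): title
After 5 (lastChild): title (no-op, stayed)
After 6 (parentNode): table
After 7 (lastChild): html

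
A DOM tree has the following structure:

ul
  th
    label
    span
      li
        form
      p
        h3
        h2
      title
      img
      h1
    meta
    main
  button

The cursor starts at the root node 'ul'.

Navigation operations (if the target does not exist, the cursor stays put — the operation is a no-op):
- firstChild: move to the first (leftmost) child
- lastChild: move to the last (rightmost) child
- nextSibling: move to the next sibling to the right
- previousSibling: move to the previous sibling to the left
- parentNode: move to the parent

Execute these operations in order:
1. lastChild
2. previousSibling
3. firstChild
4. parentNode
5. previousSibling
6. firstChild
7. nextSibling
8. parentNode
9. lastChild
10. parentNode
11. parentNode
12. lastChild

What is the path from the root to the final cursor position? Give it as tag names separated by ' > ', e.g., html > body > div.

Answer: ul > button

Derivation:
After 1 (lastChild): button
After 2 (previousSibling): th
After 3 (firstChild): label
After 4 (parentNode): th
After 5 (previousSibling): th (no-op, stayed)
After 6 (firstChild): label
After 7 (nextSibling): span
After 8 (parentNode): th
After 9 (lastChild): main
After 10 (parentNode): th
After 11 (parentNode): ul
After 12 (lastChild): button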